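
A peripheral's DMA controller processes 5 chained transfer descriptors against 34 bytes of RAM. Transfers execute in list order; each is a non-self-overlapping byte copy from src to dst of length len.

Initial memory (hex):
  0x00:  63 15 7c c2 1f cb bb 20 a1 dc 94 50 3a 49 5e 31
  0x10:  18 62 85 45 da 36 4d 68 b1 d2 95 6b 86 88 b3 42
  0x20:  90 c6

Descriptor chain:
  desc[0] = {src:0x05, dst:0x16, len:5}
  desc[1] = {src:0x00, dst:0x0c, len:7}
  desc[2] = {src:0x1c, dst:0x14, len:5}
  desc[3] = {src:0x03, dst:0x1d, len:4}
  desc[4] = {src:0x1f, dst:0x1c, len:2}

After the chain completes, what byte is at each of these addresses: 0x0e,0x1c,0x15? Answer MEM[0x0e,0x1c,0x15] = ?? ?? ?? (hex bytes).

[0] 0x05->0x16 len=5 : cb bb 20 a1 dc
[1] 0x00->0x0c len=7 : 63 15 7c c2 1f cb bb
[2] 0x1c->0x14 len=5 : 86 88 b3 42 90
[3] 0x03->0x1d len=4 : c2 1f cb bb
[4] 0x1f->0x1c len=2 : cb bb
query mem[0x0e]=0x7c, mem[0x1c]=0xcb, mem[0x15]=0x88

MEM[0x0e,0x1c,0x15] = 7c cb 88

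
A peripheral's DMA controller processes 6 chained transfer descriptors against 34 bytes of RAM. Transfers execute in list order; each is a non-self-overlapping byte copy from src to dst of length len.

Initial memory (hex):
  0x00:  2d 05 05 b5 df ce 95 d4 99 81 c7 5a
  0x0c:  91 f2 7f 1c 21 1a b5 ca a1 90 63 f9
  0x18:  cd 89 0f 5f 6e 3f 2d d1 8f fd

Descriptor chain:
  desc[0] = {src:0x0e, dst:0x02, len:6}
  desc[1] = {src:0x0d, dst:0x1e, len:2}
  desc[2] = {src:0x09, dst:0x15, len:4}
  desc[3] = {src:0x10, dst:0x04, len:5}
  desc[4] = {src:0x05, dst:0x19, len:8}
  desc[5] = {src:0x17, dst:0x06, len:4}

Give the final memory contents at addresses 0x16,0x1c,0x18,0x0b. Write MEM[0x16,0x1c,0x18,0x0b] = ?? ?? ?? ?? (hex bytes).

MEM[0x16,0x1c,0x18,0x0b] = c7 a1 91 5a

[0] 0x0e->0x02 len=6 : 7f 1c 21 1a b5 ca
[1] 0x0d->0x1e len=2 : f2 7f
[2] 0x09->0x15 len=4 : 81 c7 5a 91
[3] 0x10->0x04 len=5 : 21 1a b5 ca a1
[4] 0x05->0x19 len=8 : 1a b5 ca a1 81 c7 5a 91
[5] 0x17->0x06 len=4 : 5a 91 1a b5
query mem[0x16]=0xc7, mem[0x1c]=0xa1, mem[0x18]=0x91, mem[0x0b]=0x5a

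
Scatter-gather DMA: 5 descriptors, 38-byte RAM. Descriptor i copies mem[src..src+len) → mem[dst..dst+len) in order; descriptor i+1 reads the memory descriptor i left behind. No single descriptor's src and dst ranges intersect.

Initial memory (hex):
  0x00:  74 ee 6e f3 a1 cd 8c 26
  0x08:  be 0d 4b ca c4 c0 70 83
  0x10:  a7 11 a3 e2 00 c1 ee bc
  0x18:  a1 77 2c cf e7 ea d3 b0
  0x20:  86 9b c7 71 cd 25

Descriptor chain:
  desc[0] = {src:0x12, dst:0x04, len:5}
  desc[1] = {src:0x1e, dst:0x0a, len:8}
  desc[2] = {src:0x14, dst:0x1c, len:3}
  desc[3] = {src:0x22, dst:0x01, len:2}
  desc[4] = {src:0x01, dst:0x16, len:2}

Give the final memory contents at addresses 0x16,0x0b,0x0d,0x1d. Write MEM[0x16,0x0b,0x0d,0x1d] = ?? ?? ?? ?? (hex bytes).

  after D0: wrote 5B at 0x04 = a3e200c1ee
  after D1: wrote 8B at 0x0a = d3b0869bc771cd25
  after D2: wrote 3B at 0x1c = 00c1ee
  after D3: wrote 2B at 0x01 = c771
  after D4: wrote 2B at 0x16 = c771
query mem[0x16]=0xc7, mem[0x0b]=0xb0, mem[0x0d]=0x9b, mem[0x1d]=0xc1

MEM[0x16,0x0b,0x0d,0x1d] = c7 b0 9b c1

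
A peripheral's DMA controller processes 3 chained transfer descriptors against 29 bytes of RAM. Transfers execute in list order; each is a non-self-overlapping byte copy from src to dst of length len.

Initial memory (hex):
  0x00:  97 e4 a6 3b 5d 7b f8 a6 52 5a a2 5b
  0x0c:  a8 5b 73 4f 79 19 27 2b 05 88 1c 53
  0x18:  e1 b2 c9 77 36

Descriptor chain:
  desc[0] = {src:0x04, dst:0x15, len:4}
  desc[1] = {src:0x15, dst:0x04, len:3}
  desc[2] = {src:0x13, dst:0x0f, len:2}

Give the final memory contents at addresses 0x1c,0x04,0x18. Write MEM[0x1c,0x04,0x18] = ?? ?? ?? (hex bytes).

#0 dst[0x15+4] := {0x5d,0x7b,0xf8,0xa6}
#1 dst[0x04+3] := {0x5d,0x7b,0xf8}
#2 dst[0x0f+2] := {0x2b,0x05}
query mem[0x1c]=0x36, mem[0x04]=0x5d, mem[0x18]=0xa6

MEM[0x1c,0x04,0x18] = 36 5d a6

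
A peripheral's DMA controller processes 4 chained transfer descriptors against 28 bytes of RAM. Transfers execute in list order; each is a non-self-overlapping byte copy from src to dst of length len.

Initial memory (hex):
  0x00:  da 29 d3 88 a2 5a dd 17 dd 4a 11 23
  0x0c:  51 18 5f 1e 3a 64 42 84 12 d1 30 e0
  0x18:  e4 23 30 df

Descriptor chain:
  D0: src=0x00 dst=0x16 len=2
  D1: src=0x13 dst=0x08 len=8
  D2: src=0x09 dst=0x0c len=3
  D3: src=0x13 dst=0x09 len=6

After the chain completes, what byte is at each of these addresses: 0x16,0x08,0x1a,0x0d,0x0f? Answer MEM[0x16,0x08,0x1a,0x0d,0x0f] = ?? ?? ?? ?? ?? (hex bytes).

MEM[0x16,0x08,0x1a,0x0d,0x0f] = da 84 30 29 30

#0 dst[0x16+2] := {0xda,0x29}
#1 dst[0x08+8] := {0x84,0x12,0xd1,0xda,0x29,0xe4,0x23,0x30}
#2 dst[0x0c+3] := {0x12,0xd1,0xda}
#3 dst[0x09+6] := {0x84,0x12,0xd1,0xda,0x29,0xe4}
query mem[0x16]=0xda, mem[0x08]=0x84, mem[0x1a]=0x30, mem[0x0d]=0x29, mem[0x0f]=0x30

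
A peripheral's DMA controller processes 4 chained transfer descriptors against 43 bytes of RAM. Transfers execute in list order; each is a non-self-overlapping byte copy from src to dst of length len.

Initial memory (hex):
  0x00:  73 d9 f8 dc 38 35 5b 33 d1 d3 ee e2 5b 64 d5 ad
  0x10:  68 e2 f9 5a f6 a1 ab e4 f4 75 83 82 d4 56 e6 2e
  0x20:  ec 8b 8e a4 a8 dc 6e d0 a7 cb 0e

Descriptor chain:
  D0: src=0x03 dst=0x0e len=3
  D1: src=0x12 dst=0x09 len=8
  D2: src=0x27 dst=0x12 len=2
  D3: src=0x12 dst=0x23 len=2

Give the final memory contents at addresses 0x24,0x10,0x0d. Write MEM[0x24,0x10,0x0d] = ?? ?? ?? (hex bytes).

MEM[0x24,0x10,0x0d] = a7 75 ab

  after D0: wrote 3B at 0x0e = dc3835
  after D1: wrote 8B at 0x09 = f95af6a1abe4f475
  after D2: wrote 2B at 0x12 = d0a7
  after D3: wrote 2B at 0x23 = d0a7
query mem[0x24]=0xa7, mem[0x10]=0x75, mem[0x0d]=0xab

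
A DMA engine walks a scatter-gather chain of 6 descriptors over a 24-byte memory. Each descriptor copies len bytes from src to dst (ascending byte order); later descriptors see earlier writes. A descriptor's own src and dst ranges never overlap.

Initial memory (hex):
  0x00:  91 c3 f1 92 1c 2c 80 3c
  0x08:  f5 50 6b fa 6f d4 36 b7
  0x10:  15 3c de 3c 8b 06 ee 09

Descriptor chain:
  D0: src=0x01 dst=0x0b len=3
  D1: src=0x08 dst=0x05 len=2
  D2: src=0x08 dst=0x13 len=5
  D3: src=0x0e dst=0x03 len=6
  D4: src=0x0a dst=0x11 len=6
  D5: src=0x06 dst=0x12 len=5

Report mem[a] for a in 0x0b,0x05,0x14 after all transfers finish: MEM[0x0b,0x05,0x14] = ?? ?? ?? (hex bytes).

D0: mem[0x0b..0x0d] <- [c3 f1 92]
D1: mem[0x05..0x06] <- [f5 50]
D2: mem[0x13..0x17] <- [f5 50 6b c3 f1]
D3: mem[0x03..0x08] <- [36 b7 15 3c de f5]
D4: mem[0x11..0x16] <- [6b c3 f1 92 36 b7]
D5: mem[0x12..0x16] <- [3c de f5 50 6b]
query mem[0x0b]=0xc3, mem[0x05]=0x15, mem[0x14]=0xf5

MEM[0x0b,0x05,0x14] = c3 15 f5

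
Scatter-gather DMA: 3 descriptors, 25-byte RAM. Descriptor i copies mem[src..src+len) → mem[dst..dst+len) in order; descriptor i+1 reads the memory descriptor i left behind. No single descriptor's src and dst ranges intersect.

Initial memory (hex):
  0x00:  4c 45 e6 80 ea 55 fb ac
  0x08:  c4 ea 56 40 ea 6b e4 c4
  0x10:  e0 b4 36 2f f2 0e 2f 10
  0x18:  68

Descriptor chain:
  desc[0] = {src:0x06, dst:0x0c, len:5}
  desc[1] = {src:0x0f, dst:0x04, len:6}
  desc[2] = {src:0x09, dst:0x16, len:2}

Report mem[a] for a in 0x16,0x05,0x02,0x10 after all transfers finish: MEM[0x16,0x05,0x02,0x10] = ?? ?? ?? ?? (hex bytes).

[0] 0x06->0x0c len=5 : fb ac c4 ea 56
[1] 0x0f->0x04 len=6 : ea 56 b4 36 2f f2
[2] 0x09->0x16 len=2 : f2 56
query mem[0x16]=0xf2, mem[0x05]=0x56, mem[0x02]=0xe6, mem[0x10]=0x56

MEM[0x16,0x05,0x02,0x10] = f2 56 e6 56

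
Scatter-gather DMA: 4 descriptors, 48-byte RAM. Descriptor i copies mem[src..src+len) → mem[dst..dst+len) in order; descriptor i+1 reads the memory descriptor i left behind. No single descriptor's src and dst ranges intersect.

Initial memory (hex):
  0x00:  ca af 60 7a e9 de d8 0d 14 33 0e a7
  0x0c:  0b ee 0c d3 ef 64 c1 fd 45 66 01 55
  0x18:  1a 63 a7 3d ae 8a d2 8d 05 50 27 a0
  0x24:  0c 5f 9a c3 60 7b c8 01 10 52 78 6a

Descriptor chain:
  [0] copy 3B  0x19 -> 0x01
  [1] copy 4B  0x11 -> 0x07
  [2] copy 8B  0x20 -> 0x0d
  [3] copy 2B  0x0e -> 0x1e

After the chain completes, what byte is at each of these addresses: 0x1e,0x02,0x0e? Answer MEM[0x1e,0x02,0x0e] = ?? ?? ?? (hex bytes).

  after D0: wrote 3B at 0x01 = 63a73d
  after D1: wrote 4B at 0x07 = 64c1fd45
  after D2: wrote 8B at 0x0d = 055027a00c5f9ac3
  after D3: wrote 2B at 0x1e = 5027
query mem[0x1e]=0x50, mem[0x02]=0xa7, mem[0x0e]=0x50

MEM[0x1e,0x02,0x0e] = 50 a7 50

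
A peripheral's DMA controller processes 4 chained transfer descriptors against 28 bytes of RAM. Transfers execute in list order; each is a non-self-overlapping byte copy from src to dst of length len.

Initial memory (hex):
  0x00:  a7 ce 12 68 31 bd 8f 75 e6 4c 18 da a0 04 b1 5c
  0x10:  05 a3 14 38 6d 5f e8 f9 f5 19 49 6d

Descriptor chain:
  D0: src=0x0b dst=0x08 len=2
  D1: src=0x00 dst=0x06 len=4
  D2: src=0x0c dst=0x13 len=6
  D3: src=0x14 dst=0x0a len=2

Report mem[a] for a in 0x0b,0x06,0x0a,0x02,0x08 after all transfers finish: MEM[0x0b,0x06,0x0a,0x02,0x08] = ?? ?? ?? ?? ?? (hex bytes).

#0 dst[0x08+2] := {0xda,0xa0}
#1 dst[0x06+4] := {0xa7,0xce,0x12,0x68}
#2 dst[0x13+6] := {0xa0,0x04,0xb1,0x5c,0x05,0xa3}
#3 dst[0x0a+2] := {0x04,0xb1}
query mem[0x0b]=0xb1, mem[0x06]=0xa7, mem[0x0a]=0x04, mem[0x02]=0x12, mem[0x08]=0x12

MEM[0x0b,0x06,0x0a,0x02,0x08] = b1 a7 04 12 12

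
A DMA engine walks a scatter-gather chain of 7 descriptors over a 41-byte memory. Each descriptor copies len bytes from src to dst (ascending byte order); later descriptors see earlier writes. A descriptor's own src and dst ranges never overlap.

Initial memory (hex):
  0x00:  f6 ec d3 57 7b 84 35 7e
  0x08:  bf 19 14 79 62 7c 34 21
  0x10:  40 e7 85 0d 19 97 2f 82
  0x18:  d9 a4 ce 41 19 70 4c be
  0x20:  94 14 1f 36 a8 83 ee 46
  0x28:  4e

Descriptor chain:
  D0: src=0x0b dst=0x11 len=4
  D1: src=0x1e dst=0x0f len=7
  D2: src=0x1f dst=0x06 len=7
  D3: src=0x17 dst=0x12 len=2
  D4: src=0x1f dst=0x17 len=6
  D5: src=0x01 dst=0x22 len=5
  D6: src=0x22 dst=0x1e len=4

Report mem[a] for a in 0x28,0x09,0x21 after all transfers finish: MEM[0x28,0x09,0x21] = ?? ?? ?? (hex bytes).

MEM[0x28,0x09,0x21] = 4e 1f 7b

D0: mem[0x11..0x14] <- [79 62 7c 34]
D1: mem[0x0f..0x15] <- [4c be 94 14 1f 36 a8]
D2: mem[0x06..0x0c] <- [be 94 14 1f 36 a8 83]
D3: mem[0x12..0x13] <- [82 d9]
D4: mem[0x17..0x1c] <- [be 94 14 1f 36 a8]
D5: mem[0x22..0x26] <- [ec d3 57 7b 84]
D6: mem[0x1e..0x21] <- [ec d3 57 7b]
query mem[0x28]=0x4e, mem[0x09]=0x1f, mem[0x21]=0x7b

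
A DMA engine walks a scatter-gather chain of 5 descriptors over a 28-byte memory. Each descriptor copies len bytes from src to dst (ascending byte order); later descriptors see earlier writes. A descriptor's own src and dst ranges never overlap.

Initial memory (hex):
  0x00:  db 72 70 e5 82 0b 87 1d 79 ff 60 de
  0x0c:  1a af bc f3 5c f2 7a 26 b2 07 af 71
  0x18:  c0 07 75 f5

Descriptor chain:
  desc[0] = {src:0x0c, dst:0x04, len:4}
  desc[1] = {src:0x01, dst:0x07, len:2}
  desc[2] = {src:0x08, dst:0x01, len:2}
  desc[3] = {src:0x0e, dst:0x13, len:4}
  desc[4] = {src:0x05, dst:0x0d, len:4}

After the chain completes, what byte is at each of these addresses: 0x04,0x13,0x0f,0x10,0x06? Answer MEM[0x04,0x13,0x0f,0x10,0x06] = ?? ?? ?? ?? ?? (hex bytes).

#0 dst[0x04+4] := {0x1a,0xaf,0xbc,0xf3}
#1 dst[0x07+2] := {0x72,0x70}
#2 dst[0x01+2] := {0x70,0xff}
#3 dst[0x13+4] := {0xbc,0xf3,0x5c,0xf2}
#4 dst[0x0d+4] := {0xaf,0xbc,0x72,0x70}
query mem[0x04]=0x1a, mem[0x13]=0xbc, mem[0x0f]=0x72, mem[0x10]=0x70, mem[0x06]=0xbc

MEM[0x04,0x13,0x0f,0x10,0x06] = 1a bc 72 70 bc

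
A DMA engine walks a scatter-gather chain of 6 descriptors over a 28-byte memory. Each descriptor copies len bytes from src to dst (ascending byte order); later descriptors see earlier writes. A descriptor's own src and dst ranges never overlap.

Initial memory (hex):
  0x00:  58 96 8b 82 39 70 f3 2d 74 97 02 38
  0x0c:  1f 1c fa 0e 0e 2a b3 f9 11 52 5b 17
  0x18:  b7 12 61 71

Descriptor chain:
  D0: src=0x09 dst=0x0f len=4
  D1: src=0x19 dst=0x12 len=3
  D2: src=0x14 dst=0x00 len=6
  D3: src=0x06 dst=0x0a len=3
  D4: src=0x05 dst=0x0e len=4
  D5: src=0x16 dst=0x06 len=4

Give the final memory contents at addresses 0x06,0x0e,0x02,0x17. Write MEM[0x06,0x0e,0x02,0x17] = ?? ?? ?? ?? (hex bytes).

#0 dst[0x0f+4] := {0x97,0x02,0x38,0x1f}
#1 dst[0x12+3] := {0x12,0x61,0x71}
#2 dst[0x00+6] := {0x71,0x52,0x5b,0x17,0xb7,0x12}
#3 dst[0x0a+3] := {0xf3,0x2d,0x74}
#4 dst[0x0e+4] := {0x12,0xf3,0x2d,0x74}
#5 dst[0x06+4] := {0x5b,0x17,0xb7,0x12}
query mem[0x06]=0x5b, mem[0x0e]=0x12, mem[0x02]=0x5b, mem[0x17]=0x17

MEM[0x06,0x0e,0x02,0x17] = 5b 12 5b 17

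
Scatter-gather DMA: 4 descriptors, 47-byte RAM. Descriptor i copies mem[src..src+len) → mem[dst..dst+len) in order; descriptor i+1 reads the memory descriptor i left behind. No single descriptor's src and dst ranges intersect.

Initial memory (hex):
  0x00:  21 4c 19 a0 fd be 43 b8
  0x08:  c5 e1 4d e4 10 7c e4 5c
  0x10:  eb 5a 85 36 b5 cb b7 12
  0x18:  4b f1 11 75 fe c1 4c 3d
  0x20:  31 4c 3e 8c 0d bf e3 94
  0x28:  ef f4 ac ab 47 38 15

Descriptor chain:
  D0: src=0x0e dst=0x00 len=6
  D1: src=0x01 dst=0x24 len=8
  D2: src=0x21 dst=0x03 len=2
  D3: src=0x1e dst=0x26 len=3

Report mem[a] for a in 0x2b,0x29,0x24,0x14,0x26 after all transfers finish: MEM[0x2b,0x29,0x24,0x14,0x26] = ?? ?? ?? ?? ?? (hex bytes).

#0 dst[0x00+6] := {0xe4,0x5c,0xeb,0x5a,0x85,0x36}
#1 dst[0x24+8] := {0x5c,0xeb,0x5a,0x85,0x36,0x43,0xb8,0xc5}
#2 dst[0x03+2] := {0x4c,0x3e}
#3 dst[0x26+3] := {0x4c,0x3d,0x31}
query mem[0x2b]=0xc5, mem[0x29]=0x43, mem[0x24]=0x5c, mem[0x14]=0xb5, mem[0x26]=0x4c

MEM[0x2b,0x29,0x24,0x14,0x26] = c5 43 5c b5 4c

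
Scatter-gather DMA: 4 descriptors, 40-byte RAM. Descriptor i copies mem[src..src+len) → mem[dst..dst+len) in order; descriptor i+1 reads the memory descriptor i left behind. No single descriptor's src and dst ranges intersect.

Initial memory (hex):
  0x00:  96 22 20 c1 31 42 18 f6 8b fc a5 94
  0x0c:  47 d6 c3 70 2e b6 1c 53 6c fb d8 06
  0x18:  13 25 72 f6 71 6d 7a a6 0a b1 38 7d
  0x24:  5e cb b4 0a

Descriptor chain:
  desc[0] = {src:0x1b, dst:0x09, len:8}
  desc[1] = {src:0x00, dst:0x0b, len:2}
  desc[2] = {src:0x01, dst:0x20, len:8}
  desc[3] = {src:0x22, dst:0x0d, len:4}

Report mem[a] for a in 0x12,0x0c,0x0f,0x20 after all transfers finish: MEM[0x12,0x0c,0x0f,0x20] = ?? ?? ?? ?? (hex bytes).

[0] 0x1b->0x09 len=8 : f6 71 6d 7a a6 0a b1 38
[1] 0x00->0x0b len=2 : 96 22
[2] 0x01->0x20 len=8 : 22 20 c1 31 42 18 f6 8b
[3] 0x22->0x0d len=4 : c1 31 42 18
query mem[0x12]=0x1c, mem[0x0c]=0x22, mem[0x0f]=0x42, mem[0x20]=0x22

MEM[0x12,0x0c,0x0f,0x20] = 1c 22 42 22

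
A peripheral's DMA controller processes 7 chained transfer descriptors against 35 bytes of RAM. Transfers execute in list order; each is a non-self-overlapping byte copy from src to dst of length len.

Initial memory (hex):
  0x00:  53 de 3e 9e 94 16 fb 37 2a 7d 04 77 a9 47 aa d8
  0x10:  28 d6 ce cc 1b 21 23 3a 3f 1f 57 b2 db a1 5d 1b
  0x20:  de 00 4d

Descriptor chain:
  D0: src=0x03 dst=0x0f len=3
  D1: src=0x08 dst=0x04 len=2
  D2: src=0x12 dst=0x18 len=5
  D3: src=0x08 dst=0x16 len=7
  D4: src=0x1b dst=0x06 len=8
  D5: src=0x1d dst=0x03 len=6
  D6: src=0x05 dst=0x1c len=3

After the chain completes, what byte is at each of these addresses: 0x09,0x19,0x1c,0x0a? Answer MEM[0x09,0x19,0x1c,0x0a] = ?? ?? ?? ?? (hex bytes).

  after D0: wrote 3B at 0x0f = 9e9416
  after D1: wrote 2B at 0x04 = 2a7d
  after D2: wrote 5B at 0x18 = cecc1b2123
  after D3: wrote 7B at 0x16 = 2a7d0477a947aa
  after D4: wrote 8B at 0x06 = 47aaa15d1bde004d
  after D5: wrote 6B at 0x03 = a15d1bde004d
  after D6: wrote 3B at 0x1c = 1bde00
query mem[0x09]=0x5d, mem[0x19]=0x77, mem[0x1c]=0x1b, mem[0x0a]=0x1b

MEM[0x09,0x19,0x1c,0x0a] = 5d 77 1b 1b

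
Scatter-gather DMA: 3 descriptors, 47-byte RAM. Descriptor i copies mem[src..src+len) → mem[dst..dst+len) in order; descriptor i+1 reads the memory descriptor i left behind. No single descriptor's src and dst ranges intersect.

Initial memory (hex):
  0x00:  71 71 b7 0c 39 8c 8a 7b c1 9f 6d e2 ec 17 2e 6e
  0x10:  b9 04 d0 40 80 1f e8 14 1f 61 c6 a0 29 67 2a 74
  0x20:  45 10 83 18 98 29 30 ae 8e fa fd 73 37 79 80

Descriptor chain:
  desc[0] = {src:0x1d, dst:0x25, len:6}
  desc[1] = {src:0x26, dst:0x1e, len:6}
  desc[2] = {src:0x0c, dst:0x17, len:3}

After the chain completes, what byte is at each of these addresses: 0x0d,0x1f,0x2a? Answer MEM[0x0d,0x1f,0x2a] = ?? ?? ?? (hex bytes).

MEM[0x0d,0x1f,0x2a] = 17 74 83

#0 dst[0x25+6] := {0x67,0x2a,0x74,0x45,0x10,0x83}
#1 dst[0x1e+6] := {0x2a,0x74,0x45,0x10,0x83,0x73}
#2 dst[0x17+3] := {0xec,0x17,0x2e}
query mem[0x0d]=0x17, mem[0x1f]=0x74, mem[0x2a]=0x83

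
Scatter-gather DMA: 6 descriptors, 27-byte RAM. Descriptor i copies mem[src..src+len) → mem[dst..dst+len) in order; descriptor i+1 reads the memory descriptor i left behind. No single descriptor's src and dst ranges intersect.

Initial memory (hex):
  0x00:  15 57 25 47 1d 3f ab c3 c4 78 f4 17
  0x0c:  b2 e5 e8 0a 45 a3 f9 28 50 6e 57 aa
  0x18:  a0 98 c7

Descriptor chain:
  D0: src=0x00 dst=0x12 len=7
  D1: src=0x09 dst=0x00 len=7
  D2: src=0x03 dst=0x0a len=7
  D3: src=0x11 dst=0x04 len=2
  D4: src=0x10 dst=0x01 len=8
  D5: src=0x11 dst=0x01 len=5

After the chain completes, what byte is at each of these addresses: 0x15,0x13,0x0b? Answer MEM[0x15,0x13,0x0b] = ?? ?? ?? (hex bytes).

MEM[0x15,0x13,0x0b] = 47 57 e5

D0: mem[0x12..0x18] <- [15 57 25 47 1d 3f ab]
D1: mem[0x00..0x06] <- [78 f4 17 b2 e5 e8 0a]
D2: mem[0x0a..0x10] <- [b2 e5 e8 0a c3 c4 78]
D3: mem[0x04..0x05] <- [a3 15]
D4: mem[0x01..0x08] <- [78 a3 15 57 25 47 1d 3f]
D5: mem[0x01..0x05] <- [a3 15 57 25 47]
query mem[0x15]=0x47, mem[0x13]=0x57, mem[0x0b]=0xe5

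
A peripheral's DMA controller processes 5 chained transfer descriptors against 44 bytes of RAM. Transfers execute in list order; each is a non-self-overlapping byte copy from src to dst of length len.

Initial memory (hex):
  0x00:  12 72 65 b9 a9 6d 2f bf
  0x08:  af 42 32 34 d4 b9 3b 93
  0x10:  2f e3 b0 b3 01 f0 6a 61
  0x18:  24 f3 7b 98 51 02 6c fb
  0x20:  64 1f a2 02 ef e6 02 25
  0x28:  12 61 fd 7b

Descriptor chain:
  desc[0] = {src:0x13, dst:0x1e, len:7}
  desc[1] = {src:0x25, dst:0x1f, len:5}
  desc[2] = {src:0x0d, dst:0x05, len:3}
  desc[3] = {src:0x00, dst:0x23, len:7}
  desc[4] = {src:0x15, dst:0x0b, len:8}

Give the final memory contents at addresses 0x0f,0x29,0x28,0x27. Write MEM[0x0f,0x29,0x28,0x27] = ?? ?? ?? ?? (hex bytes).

[0] 0x13->0x1e len=7 : b3 01 f0 6a 61 24 f3
[1] 0x25->0x1f len=5 : e6 02 25 12 61
[2] 0x0d->0x05 len=3 : b9 3b 93
[3] 0x00->0x23 len=7 : 12 72 65 b9 a9 b9 3b
[4] 0x15->0x0b len=8 : f0 6a 61 24 f3 7b 98 51
query mem[0x0f]=0xf3, mem[0x29]=0x3b, mem[0x28]=0xb9, mem[0x27]=0xa9

MEM[0x0f,0x29,0x28,0x27] = f3 3b b9 a9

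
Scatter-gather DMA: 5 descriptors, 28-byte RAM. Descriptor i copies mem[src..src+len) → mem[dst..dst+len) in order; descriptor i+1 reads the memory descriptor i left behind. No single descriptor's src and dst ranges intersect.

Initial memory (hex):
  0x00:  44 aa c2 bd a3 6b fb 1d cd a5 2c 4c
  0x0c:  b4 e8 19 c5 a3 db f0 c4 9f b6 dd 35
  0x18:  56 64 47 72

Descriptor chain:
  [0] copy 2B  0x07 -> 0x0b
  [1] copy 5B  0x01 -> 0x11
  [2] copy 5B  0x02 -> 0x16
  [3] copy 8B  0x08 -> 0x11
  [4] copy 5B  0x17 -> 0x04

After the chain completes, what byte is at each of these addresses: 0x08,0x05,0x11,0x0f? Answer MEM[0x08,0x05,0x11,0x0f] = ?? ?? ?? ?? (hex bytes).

MEM[0x08,0x05,0x11,0x0f] = 72 c5 cd c5

D0: mem[0x0b..0x0c] <- [1d cd]
D1: mem[0x11..0x15] <- [aa c2 bd a3 6b]
D2: mem[0x16..0x1a] <- [c2 bd a3 6b fb]
D3: mem[0x11..0x18] <- [cd a5 2c 1d cd e8 19 c5]
D4: mem[0x04..0x08] <- [19 c5 6b fb 72]
query mem[0x08]=0x72, mem[0x05]=0xc5, mem[0x11]=0xcd, mem[0x0f]=0xc5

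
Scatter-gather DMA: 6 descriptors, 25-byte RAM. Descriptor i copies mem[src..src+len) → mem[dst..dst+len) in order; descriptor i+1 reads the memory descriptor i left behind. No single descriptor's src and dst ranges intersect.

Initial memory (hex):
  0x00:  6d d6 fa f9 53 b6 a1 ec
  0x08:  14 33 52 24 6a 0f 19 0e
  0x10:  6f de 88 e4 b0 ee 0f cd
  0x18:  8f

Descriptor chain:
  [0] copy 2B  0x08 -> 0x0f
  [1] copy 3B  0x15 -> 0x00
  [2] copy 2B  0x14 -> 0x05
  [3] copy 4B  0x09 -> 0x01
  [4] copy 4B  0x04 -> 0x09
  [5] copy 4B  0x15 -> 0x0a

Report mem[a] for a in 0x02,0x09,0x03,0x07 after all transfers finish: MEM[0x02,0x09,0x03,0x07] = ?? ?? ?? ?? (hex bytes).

#0 dst[0x0f+2] := {0x14,0x33}
#1 dst[0x00+3] := {0xee,0x0f,0xcd}
#2 dst[0x05+2] := {0xb0,0xee}
#3 dst[0x01+4] := {0x33,0x52,0x24,0x6a}
#4 dst[0x09+4] := {0x6a,0xb0,0xee,0xec}
#5 dst[0x0a+4] := {0xee,0x0f,0xcd,0x8f}
query mem[0x02]=0x52, mem[0x09]=0x6a, mem[0x03]=0x24, mem[0x07]=0xec

MEM[0x02,0x09,0x03,0x07] = 52 6a 24 ec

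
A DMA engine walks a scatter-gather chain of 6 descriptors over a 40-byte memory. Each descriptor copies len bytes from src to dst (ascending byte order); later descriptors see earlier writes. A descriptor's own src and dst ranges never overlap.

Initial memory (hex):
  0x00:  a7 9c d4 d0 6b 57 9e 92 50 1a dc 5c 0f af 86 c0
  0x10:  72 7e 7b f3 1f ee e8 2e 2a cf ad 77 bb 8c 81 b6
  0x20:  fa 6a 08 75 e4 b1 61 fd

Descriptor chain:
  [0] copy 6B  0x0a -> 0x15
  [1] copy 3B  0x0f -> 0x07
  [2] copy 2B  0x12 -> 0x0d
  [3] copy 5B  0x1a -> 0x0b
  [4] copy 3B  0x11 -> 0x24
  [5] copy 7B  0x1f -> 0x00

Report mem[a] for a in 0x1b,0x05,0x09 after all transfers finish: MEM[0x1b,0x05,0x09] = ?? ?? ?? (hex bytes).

#0 dst[0x15+6] := {0xdc,0x5c,0x0f,0xaf,0x86,0xc0}
#1 dst[0x07+3] := {0xc0,0x72,0x7e}
#2 dst[0x0d+2] := {0x7b,0xf3}
#3 dst[0x0b+5] := {0xc0,0x77,0xbb,0x8c,0x81}
#4 dst[0x24+3] := {0x7e,0x7b,0xf3}
#5 dst[0x00+7] := {0xb6,0xfa,0x6a,0x08,0x75,0x7e,0x7b}
query mem[0x1b]=0x77, mem[0x05]=0x7e, mem[0x09]=0x7e

MEM[0x1b,0x05,0x09] = 77 7e 7e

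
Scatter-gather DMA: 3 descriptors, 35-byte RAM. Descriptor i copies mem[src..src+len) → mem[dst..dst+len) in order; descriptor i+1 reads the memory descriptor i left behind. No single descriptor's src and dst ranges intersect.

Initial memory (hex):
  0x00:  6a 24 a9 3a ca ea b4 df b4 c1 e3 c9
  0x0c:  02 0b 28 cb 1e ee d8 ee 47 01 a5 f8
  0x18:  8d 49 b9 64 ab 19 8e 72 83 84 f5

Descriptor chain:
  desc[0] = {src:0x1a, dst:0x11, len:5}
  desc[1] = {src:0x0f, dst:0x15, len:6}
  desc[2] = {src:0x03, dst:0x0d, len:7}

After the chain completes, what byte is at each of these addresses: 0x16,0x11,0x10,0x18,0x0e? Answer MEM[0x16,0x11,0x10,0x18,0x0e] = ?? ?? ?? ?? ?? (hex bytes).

MEM[0x16,0x11,0x10,0x18,0x0e] = 1e df b4 64 ca

D0: mem[0x11..0x15] <- [b9 64 ab 19 8e]
D1: mem[0x15..0x1a] <- [cb 1e b9 64 ab 19]
D2: mem[0x0d..0x13] <- [3a ca ea b4 df b4 c1]
query mem[0x16]=0x1e, mem[0x11]=0xdf, mem[0x10]=0xb4, mem[0x18]=0x64, mem[0x0e]=0xca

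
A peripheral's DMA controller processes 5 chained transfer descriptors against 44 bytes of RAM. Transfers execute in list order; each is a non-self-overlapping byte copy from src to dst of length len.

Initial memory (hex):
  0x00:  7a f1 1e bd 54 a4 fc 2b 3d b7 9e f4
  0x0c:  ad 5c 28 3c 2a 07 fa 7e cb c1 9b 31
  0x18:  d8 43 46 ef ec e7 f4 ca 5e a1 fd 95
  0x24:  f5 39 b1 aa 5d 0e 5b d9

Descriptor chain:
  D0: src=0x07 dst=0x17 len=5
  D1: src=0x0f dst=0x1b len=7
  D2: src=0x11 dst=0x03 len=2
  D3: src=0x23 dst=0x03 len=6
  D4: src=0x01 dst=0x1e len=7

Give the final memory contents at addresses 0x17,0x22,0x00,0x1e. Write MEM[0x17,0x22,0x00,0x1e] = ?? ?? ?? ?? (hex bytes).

  after D0: wrote 5B at 0x17 = 2b3db79ef4
  after D1: wrote 7B at 0x1b = 3c2a07fa7ecbc1
  after D2: wrote 2B at 0x03 = 07fa
  after D3: wrote 6B at 0x03 = 95f539b1aa5d
  after D4: wrote 7B at 0x1e = f11e95f539b1aa
query mem[0x17]=0x2b, mem[0x22]=0x39, mem[0x00]=0x7a, mem[0x1e]=0xf1

MEM[0x17,0x22,0x00,0x1e] = 2b 39 7a f1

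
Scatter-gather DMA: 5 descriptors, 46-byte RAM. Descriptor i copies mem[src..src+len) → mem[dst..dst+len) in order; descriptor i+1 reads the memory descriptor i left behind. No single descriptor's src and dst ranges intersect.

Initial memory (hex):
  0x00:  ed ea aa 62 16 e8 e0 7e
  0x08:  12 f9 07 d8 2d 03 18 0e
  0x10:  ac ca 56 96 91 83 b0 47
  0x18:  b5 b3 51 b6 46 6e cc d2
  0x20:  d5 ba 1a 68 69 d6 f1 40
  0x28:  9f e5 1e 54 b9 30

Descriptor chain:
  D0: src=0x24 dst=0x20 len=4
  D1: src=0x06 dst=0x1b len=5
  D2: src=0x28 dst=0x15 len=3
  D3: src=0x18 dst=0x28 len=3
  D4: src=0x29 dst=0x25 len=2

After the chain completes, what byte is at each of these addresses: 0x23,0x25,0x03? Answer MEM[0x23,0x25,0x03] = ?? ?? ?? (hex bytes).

MEM[0x23,0x25,0x03] = 40 b3 62

#0 dst[0x20+4] := {0x69,0xd6,0xf1,0x40}
#1 dst[0x1b+5] := {0xe0,0x7e,0x12,0xf9,0x07}
#2 dst[0x15+3] := {0x9f,0xe5,0x1e}
#3 dst[0x28+3] := {0xb5,0xb3,0x51}
#4 dst[0x25+2] := {0xb3,0x51}
query mem[0x23]=0x40, mem[0x25]=0xb3, mem[0x03]=0x62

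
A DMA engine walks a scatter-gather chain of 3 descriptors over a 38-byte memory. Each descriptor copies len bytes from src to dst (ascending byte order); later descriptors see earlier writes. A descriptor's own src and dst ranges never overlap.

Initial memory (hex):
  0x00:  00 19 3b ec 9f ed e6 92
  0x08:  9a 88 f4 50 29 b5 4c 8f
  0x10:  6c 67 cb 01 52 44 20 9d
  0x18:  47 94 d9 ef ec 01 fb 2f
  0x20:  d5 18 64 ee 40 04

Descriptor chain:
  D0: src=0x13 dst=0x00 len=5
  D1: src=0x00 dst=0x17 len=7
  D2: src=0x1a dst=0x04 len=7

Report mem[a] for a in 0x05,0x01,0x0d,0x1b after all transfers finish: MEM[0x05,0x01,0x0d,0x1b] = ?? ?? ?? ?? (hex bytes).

D0: mem[0x00..0x04] <- [01 52 44 20 9d]
D1: mem[0x17..0x1d] <- [01 52 44 20 9d ed e6]
D2: mem[0x04..0x0a] <- [20 9d ed e6 fb 2f d5]
query mem[0x05]=0x9d, mem[0x01]=0x52, mem[0x0d]=0xb5, mem[0x1b]=0x9d

MEM[0x05,0x01,0x0d,0x1b] = 9d 52 b5 9d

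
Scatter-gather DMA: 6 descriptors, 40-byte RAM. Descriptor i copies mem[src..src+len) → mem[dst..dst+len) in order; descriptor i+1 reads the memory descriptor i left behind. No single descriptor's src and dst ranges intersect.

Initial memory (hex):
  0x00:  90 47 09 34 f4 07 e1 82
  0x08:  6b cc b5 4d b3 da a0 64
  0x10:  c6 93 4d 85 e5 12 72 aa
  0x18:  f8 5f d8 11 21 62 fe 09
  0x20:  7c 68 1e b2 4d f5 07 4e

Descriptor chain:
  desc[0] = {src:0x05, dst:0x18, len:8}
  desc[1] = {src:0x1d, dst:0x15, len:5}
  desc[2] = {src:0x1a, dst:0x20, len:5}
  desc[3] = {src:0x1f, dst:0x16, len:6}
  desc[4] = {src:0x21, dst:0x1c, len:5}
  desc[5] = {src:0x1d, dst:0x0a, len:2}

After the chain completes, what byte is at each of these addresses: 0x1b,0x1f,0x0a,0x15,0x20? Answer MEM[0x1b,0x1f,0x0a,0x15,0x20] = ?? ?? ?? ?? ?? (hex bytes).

MEM[0x1b,0x1f,0x0a,0x15,0x20] = 4d 4d cc b5 f5

D0: mem[0x18..0x1f] <- [07 e1 82 6b cc b5 4d b3]
D1: mem[0x15..0x19] <- [b5 4d b3 7c 68]
D2: mem[0x20..0x24] <- [82 6b cc b5 4d]
D3: mem[0x16..0x1b] <- [b3 82 6b cc b5 4d]
D4: mem[0x1c..0x20] <- [6b cc b5 4d f5]
D5: mem[0x0a..0x0b] <- [cc b5]
query mem[0x1b]=0x4d, mem[0x1f]=0x4d, mem[0x0a]=0xcc, mem[0x15]=0xb5, mem[0x20]=0xf5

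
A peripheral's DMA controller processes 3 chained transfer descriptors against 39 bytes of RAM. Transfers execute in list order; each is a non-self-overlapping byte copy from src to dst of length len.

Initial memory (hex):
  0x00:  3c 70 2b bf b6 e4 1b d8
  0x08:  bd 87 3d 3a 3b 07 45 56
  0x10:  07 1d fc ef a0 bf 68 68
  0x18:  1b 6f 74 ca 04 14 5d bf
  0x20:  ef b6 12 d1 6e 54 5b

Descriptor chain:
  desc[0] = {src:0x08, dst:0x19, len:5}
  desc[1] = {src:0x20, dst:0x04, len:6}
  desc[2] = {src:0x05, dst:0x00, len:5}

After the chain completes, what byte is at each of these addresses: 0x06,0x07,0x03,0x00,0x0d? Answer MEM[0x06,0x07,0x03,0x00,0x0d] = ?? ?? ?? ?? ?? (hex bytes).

MEM[0x06,0x07,0x03,0x00,0x0d] = 12 d1 6e b6 07

  after D0: wrote 5B at 0x19 = bd873d3a3b
  after D1: wrote 6B at 0x04 = efb612d16e54
  after D2: wrote 5B at 0x00 = b612d16e54
query mem[0x06]=0x12, mem[0x07]=0xd1, mem[0x03]=0x6e, mem[0x00]=0xb6, mem[0x0d]=0x07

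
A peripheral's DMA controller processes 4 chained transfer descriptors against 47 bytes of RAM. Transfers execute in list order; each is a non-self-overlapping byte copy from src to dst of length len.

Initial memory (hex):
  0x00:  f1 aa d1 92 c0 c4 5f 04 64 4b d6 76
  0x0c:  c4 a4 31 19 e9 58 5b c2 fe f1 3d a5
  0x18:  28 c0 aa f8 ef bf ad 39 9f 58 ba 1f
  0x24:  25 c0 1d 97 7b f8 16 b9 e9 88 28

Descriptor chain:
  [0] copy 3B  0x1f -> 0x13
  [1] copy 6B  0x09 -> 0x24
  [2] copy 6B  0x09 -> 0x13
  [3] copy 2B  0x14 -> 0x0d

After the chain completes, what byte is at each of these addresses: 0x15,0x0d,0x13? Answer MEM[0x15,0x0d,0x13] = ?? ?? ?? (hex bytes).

MEM[0x15,0x0d,0x13] = 76 d6 4b

  after D0: wrote 3B at 0x13 = 399f58
  after D1: wrote 6B at 0x24 = 4bd676c4a431
  after D2: wrote 6B at 0x13 = 4bd676c4a431
  after D3: wrote 2B at 0x0d = d676
query mem[0x15]=0x76, mem[0x0d]=0xd6, mem[0x13]=0x4b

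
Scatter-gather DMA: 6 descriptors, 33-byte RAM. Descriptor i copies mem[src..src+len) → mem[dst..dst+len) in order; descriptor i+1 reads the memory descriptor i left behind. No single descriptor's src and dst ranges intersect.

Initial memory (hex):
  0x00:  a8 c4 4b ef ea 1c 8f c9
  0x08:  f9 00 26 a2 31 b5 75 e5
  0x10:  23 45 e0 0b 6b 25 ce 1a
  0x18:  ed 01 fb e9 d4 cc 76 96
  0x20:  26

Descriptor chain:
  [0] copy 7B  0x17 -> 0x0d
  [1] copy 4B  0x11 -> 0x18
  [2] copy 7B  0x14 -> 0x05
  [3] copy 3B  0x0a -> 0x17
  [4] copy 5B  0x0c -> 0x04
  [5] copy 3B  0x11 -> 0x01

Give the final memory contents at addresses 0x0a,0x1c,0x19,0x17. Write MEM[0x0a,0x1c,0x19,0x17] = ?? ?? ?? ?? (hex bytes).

MEM[0x0a,0x1c,0x19,0x17] = d4 d4 31 d4

[0] 0x17->0x0d len=7 : 1a ed 01 fb e9 d4 cc
[1] 0x11->0x18 len=4 : e9 d4 cc 6b
[2] 0x14->0x05 len=7 : 6b 25 ce 1a e9 d4 cc
[3] 0x0a->0x17 len=3 : d4 cc 31
[4] 0x0c->0x04 len=5 : 31 1a ed 01 fb
[5] 0x11->0x01 len=3 : e9 d4 cc
query mem[0x0a]=0xd4, mem[0x1c]=0xd4, mem[0x19]=0x31, mem[0x17]=0xd4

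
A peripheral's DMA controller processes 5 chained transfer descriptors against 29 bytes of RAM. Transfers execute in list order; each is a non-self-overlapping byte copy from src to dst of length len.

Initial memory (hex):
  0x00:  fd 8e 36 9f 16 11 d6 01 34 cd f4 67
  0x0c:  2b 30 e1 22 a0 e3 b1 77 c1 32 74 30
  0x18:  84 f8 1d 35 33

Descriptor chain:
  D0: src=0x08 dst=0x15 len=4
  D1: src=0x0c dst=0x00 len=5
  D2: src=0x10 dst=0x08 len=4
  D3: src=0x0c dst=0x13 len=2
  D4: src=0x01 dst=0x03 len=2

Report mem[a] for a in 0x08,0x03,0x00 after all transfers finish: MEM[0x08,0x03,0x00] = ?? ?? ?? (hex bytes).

[0] 0x08->0x15 len=4 : 34 cd f4 67
[1] 0x0c->0x00 len=5 : 2b 30 e1 22 a0
[2] 0x10->0x08 len=4 : a0 e3 b1 77
[3] 0x0c->0x13 len=2 : 2b 30
[4] 0x01->0x03 len=2 : 30 e1
query mem[0x08]=0xa0, mem[0x03]=0x30, mem[0x00]=0x2b

MEM[0x08,0x03,0x00] = a0 30 2b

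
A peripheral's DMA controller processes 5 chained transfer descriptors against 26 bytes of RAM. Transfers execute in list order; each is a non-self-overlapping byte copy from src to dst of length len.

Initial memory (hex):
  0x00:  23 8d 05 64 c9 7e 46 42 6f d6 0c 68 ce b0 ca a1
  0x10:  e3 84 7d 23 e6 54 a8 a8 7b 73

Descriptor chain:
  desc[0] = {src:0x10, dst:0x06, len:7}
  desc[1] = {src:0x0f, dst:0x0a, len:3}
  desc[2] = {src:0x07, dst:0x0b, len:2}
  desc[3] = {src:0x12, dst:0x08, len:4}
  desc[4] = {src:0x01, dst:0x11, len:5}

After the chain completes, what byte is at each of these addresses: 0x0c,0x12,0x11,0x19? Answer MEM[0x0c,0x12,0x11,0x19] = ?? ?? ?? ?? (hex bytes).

D0: mem[0x06..0x0c] <- [e3 84 7d 23 e6 54 a8]
D1: mem[0x0a..0x0c] <- [a1 e3 84]
D2: mem[0x0b..0x0c] <- [84 7d]
D3: mem[0x08..0x0b] <- [7d 23 e6 54]
D4: mem[0x11..0x15] <- [8d 05 64 c9 7e]
query mem[0x0c]=0x7d, mem[0x12]=0x05, mem[0x11]=0x8d, mem[0x19]=0x73

MEM[0x0c,0x12,0x11,0x19] = 7d 05 8d 73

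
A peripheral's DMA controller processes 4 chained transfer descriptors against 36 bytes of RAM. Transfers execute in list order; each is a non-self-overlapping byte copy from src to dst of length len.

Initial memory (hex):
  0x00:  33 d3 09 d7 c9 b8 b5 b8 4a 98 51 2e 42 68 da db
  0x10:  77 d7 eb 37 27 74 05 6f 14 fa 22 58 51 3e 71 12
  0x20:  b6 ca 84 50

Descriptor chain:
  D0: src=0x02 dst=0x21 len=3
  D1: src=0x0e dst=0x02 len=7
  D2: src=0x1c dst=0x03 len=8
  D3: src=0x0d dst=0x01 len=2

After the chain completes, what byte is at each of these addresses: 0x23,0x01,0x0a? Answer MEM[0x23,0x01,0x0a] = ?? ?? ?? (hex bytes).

D0: mem[0x21..0x23] <- [09 d7 c9]
D1: mem[0x02..0x08] <- [da db 77 d7 eb 37 27]
D2: mem[0x03..0x0a] <- [51 3e 71 12 b6 09 d7 c9]
D3: mem[0x01..0x02] <- [68 da]
query mem[0x23]=0xc9, mem[0x01]=0x68, mem[0x0a]=0xc9

MEM[0x23,0x01,0x0a] = c9 68 c9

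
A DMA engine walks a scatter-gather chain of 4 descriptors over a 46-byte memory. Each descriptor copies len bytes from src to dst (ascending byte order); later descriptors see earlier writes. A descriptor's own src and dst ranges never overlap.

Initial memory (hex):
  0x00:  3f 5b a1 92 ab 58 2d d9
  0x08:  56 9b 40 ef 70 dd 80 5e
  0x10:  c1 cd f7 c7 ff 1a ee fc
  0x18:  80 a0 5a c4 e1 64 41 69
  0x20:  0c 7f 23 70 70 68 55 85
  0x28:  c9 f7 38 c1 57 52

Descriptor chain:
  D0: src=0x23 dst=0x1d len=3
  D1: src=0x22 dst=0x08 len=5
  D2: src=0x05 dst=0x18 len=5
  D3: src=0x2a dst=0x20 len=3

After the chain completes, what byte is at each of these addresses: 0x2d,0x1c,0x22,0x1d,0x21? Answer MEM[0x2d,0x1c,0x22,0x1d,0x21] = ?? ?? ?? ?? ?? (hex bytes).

MEM[0x2d,0x1c,0x22,0x1d,0x21] = 52 70 57 70 c1

#0 dst[0x1d+3] := {0x70,0x70,0x68}
#1 dst[0x08+5] := {0x23,0x70,0x70,0x68,0x55}
#2 dst[0x18+5] := {0x58,0x2d,0xd9,0x23,0x70}
#3 dst[0x20+3] := {0x38,0xc1,0x57}
query mem[0x2d]=0x52, mem[0x1c]=0x70, mem[0x22]=0x57, mem[0x1d]=0x70, mem[0x21]=0xc1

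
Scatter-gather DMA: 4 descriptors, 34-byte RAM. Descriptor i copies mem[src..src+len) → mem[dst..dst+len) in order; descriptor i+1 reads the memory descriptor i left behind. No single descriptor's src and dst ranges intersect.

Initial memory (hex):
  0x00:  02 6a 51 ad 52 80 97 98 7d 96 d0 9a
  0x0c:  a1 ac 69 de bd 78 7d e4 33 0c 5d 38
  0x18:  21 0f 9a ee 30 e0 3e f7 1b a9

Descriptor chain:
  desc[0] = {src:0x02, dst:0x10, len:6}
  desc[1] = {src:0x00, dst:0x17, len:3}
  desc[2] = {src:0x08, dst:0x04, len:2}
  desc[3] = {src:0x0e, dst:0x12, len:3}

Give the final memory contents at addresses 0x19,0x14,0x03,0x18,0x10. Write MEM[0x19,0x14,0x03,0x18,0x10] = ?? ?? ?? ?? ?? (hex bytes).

  after D0: wrote 6B at 0x10 = 51ad52809798
  after D1: wrote 3B at 0x17 = 026a51
  after D2: wrote 2B at 0x04 = 7d96
  after D3: wrote 3B at 0x12 = 69de51
query mem[0x19]=0x51, mem[0x14]=0x51, mem[0x03]=0xad, mem[0x18]=0x6a, mem[0x10]=0x51

MEM[0x19,0x14,0x03,0x18,0x10] = 51 51 ad 6a 51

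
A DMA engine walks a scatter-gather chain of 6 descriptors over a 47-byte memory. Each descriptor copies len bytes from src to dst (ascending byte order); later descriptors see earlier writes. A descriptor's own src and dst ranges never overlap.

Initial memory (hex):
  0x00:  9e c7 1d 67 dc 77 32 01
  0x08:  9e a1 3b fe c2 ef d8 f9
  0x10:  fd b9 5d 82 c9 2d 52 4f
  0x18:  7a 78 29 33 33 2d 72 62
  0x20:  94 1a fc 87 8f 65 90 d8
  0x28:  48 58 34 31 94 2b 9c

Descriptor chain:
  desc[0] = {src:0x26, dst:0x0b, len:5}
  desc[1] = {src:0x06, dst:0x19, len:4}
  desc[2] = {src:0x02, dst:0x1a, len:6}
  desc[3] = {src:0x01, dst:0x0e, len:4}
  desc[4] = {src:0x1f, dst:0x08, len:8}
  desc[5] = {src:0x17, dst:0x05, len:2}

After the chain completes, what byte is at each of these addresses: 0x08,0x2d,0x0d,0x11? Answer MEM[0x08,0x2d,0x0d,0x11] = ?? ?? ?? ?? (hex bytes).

MEM[0x08,0x2d,0x0d,0x11] = 01 2b 8f dc

#0 dst[0x0b+5] := {0x90,0xd8,0x48,0x58,0x34}
#1 dst[0x19+4] := {0x32,0x01,0x9e,0xa1}
#2 dst[0x1a+6] := {0x1d,0x67,0xdc,0x77,0x32,0x01}
#3 dst[0x0e+4] := {0xc7,0x1d,0x67,0xdc}
#4 dst[0x08+8] := {0x01,0x94,0x1a,0xfc,0x87,0x8f,0x65,0x90}
#5 dst[0x05+2] := {0x4f,0x7a}
query mem[0x08]=0x01, mem[0x2d]=0x2b, mem[0x0d]=0x8f, mem[0x11]=0xdc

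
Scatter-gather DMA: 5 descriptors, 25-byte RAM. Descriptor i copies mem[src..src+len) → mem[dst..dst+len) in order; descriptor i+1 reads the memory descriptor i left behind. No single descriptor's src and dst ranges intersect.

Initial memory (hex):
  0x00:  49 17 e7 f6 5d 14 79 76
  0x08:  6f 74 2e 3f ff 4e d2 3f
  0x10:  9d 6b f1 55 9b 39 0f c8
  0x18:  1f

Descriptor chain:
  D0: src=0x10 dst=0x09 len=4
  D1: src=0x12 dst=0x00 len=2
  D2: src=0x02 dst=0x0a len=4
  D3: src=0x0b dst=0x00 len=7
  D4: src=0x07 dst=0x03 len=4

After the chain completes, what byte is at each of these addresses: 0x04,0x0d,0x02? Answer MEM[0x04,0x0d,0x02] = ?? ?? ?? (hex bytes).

D0: mem[0x09..0x0c] <- [9d 6b f1 55]
D1: mem[0x00..0x01] <- [f1 55]
D2: mem[0x0a..0x0d] <- [e7 f6 5d 14]
D3: mem[0x00..0x06] <- [f6 5d 14 d2 3f 9d 6b]
D4: mem[0x03..0x06] <- [76 6f 9d e7]
query mem[0x04]=0x6f, mem[0x0d]=0x14, mem[0x02]=0x14

MEM[0x04,0x0d,0x02] = 6f 14 14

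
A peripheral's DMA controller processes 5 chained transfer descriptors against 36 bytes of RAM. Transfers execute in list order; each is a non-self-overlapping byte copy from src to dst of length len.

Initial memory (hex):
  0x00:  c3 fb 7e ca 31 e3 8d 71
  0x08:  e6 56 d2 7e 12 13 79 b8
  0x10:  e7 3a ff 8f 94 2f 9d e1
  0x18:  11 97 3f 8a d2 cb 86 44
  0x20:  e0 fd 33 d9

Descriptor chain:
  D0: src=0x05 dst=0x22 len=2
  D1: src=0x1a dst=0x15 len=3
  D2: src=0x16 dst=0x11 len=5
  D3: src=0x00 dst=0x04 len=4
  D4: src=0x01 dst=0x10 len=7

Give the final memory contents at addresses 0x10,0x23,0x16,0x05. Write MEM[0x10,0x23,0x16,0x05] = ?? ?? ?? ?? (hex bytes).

MEM[0x10,0x23,0x16,0x05] = fb 8d ca fb

#0 dst[0x22+2] := {0xe3,0x8d}
#1 dst[0x15+3] := {0x3f,0x8a,0xd2}
#2 dst[0x11+5] := {0x8a,0xd2,0x11,0x97,0x3f}
#3 dst[0x04+4] := {0xc3,0xfb,0x7e,0xca}
#4 dst[0x10+7] := {0xfb,0x7e,0xca,0xc3,0xfb,0x7e,0xca}
query mem[0x10]=0xfb, mem[0x23]=0x8d, mem[0x16]=0xca, mem[0x05]=0xfb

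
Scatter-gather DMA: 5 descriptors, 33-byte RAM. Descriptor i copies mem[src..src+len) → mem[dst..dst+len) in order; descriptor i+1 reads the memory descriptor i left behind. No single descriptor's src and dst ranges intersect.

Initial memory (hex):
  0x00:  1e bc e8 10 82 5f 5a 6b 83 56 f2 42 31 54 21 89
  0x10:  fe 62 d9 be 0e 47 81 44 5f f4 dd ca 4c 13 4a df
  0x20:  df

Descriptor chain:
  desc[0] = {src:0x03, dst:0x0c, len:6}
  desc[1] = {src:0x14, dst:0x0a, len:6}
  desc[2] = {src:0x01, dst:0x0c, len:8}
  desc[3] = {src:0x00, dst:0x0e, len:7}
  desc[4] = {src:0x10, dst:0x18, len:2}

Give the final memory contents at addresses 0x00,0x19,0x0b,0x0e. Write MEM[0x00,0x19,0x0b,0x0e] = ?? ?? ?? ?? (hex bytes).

D0: mem[0x0c..0x11] <- [10 82 5f 5a 6b 83]
D1: mem[0x0a..0x0f] <- [0e 47 81 44 5f f4]
D2: mem[0x0c..0x13] <- [bc e8 10 82 5f 5a 6b 83]
D3: mem[0x0e..0x14] <- [1e bc e8 10 82 5f 5a]
D4: mem[0x18..0x19] <- [e8 10]
query mem[0x00]=0x1e, mem[0x19]=0x10, mem[0x0b]=0x47, mem[0x0e]=0x1e

MEM[0x00,0x19,0x0b,0x0e] = 1e 10 47 1e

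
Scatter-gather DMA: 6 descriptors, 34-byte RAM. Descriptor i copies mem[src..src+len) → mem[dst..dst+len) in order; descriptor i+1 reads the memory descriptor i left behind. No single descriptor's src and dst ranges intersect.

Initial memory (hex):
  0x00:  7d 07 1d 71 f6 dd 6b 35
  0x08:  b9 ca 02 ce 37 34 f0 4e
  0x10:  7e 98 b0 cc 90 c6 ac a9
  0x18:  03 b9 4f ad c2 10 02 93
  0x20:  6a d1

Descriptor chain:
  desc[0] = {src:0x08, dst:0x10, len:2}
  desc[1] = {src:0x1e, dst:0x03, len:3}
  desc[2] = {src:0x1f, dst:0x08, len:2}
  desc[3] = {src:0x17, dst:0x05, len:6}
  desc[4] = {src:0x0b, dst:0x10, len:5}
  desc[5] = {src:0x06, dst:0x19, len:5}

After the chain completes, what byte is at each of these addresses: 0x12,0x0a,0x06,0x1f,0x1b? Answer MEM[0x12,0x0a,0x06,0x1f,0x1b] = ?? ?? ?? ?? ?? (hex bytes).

MEM[0x12,0x0a,0x06,0x1f,0x1b] = 34 c2 03 93 4f

D0: mem[0x10..0x11] <- [b9 ca]
D1: mem[0x03..0x05] <- [02 93 6a]
D2: mem[0x08..0x09] <- [93 6a]
D3: mem[0x05..0x0a] <- [a9 03 b9 4f ad c2]
D4: mem[0x10..0x14] <- [ce 37 34 f0 4e]
D5: mem[0x19..0x1d] <- [03 b9 4f ad c2]
query mem[0x12]=0x34, mem[0x0a]=0xc2, mem[0x06]=0x03, mem[0x1f]=0x93, mem[0x1b]=0x4f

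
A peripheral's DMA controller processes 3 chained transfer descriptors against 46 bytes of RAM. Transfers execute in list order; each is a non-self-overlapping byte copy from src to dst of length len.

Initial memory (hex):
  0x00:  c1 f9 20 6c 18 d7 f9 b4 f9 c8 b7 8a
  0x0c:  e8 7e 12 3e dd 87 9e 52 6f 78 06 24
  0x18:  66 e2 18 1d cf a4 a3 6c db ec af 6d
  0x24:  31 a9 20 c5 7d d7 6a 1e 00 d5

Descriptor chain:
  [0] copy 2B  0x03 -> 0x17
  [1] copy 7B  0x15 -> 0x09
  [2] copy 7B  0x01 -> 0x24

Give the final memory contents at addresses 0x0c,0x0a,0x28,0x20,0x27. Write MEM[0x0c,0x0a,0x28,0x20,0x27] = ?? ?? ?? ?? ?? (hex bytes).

MEM[0x0c,0x0a,0x28,0x20,0x27] = 18 06 d7 db 18

  after D0: wrote 2B at 0x17 = 6c18
  after D1: wrote 7B at 0x09 = 78066c18e2181d
  after D2: wrote 7B at 0x24 = f9206c18d7f9b4
query mem[0x0c]=0x18, mem[0x0a]=0x06, mem[0x28]=0xd7, mem[0x20]=0xdb, mem[0x27]=0x18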